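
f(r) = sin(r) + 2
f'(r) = cos(r)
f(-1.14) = 1.09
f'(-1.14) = 0.42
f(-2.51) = 1.41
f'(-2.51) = -0.81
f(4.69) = 1.00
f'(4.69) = -0.02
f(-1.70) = 1.01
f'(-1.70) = -0.13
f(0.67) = 2.62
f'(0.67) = 0.78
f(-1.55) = 1.00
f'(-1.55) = 0.02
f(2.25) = 2.78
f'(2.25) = -0.63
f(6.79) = 2.49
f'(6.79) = 0.87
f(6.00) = 1.72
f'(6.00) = 0.96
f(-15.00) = 1.35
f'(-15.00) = -0.76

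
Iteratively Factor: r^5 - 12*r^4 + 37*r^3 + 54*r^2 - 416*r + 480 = (r - 2)*(r^4 - 10*r^3 + 17*r^2 + 88*r - 240) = (r - 4)*(r - 2)*(r^3 - 6*r^2 - 7*r + 60) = (r - 4)*(r - 2)*(r + 3)*(r^2 - 9*r + 20) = (r - 4)^2*(r - 2)*(r + 3)*(r - 5)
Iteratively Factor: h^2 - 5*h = (h)*(h - 5)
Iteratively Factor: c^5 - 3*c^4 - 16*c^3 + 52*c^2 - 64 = (c - 4)*(c^4 + c^3 - 12*c^2 + 4*c + 16) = (c - 4)*(c - 2)*(c^3 + 3*c^2 - 6*c - 8) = (c - 4)*(c - 2)^2*(c^2 + 5*c + 4) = (c - 4)*(c - 2)^2*(c + 1)*(c + 4)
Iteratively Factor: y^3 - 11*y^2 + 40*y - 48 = (y - 3)*(y^2 - 8*y + 16) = (y - 4)*(y - 3)*(y - 4)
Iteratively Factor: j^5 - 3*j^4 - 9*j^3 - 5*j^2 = (j + 1)*(j^4 - 4*j^3 - 5*j^2) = (j - 5)*(j + 1)*(j^3 + j^2) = j*(j - 5)*(j + 1)*(j^2 + j) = j*(j - 5)*(j + 1)^2*(j)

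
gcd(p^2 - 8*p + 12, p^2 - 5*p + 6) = p - 2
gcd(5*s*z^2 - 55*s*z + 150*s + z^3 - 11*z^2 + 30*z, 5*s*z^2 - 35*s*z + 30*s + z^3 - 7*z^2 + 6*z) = 5*s*z - 30*s + z^2 - 6*z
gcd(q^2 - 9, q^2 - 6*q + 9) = q - 3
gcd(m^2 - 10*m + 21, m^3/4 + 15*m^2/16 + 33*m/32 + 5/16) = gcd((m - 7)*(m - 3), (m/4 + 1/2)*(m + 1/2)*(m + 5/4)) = 1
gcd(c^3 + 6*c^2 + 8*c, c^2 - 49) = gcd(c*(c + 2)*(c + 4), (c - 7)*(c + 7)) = 1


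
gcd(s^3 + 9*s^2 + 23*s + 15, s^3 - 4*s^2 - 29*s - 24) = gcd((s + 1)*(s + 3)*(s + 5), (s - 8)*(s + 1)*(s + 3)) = s^2 + 4*s + 3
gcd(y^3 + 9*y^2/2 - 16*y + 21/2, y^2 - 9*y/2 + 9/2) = y - 3/2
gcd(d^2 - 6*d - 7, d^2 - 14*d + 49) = d - 7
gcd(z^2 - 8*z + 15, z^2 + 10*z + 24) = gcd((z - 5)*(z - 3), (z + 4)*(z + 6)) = 1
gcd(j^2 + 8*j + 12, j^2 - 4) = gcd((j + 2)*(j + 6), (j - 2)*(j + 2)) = j + 2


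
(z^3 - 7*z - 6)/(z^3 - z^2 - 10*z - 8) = (z - 3)/(z - 4)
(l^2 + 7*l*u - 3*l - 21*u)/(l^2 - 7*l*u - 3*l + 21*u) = (-l - 7*u)/(-l + 7*u)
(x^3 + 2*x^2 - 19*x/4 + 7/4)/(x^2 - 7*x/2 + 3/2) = (2*x^2 + 5*x - 7)/(2*(x - 3))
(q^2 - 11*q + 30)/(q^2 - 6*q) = (q - 5)/q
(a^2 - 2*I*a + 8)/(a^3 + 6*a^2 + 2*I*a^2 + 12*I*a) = (a - 4*I)/(a*(a + 6))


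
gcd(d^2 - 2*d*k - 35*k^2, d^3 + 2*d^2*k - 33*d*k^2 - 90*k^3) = d + 5*k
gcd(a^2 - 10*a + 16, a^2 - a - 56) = a - 8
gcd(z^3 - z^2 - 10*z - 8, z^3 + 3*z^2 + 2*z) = z^2 + 3*z + 2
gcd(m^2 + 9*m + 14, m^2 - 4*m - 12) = m + 2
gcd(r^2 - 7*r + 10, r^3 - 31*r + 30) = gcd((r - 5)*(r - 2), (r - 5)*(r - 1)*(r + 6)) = r - 5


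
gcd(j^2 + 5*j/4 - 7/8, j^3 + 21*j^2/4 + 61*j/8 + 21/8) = j + 7/4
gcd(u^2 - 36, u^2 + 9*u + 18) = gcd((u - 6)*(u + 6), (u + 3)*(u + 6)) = u + 6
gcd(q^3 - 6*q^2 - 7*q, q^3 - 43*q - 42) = q^2 - 6*q - 7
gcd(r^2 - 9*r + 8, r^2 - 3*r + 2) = r - 1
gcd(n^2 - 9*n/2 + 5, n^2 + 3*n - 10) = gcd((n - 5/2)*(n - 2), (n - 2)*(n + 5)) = n - 2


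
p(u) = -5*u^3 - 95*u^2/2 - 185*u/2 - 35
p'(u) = -15*u^2 - 95*u - 185/2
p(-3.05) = -52.88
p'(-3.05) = 57.71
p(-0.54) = 1.89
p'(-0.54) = -45.57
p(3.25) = -1008.98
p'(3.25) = -559.69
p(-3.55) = -81.55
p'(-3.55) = 55.71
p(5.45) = -2759.39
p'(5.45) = -1055.79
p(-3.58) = -83.22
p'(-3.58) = 55.35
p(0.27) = -63.54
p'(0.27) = -119.24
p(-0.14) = -22.97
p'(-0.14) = -79.49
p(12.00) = -16625.00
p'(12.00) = -3392.50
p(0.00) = -35.00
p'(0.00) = -92.50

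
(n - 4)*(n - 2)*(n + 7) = n^3 + n^2 - 34*n + 56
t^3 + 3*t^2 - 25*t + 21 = (t - 3)*(t - 1)*(t + 7)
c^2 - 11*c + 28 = (c - 7)*(c - 4)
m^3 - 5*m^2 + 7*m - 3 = (m - 3)*(m - 1)^2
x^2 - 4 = (x - 2)*(x + 2)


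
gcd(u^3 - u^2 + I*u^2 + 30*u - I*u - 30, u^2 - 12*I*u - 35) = u - 5*I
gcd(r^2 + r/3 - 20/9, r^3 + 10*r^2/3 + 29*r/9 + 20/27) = r + 5/3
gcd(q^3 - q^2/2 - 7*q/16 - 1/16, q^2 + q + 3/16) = q + 1/4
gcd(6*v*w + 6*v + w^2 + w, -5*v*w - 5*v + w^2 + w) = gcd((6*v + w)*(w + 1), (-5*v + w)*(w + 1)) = w + 1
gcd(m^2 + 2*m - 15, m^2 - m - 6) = m - 3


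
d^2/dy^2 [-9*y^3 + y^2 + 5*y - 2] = 2 - 54*y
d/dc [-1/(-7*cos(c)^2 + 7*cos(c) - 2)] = 7*(2*cos(c) - 1)*sin(c)/(7*cos(c)^2 - 7*cos(c) + 2)^2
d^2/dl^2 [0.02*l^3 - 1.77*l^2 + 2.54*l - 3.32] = 0.12*l - 3.54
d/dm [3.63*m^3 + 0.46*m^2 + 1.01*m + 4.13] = 10.89*m^2 + 0.92*m + 1.01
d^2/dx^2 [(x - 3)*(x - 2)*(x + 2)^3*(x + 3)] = 30*x^4 + 80*x^3 - 108*x^2 - 312*x - 32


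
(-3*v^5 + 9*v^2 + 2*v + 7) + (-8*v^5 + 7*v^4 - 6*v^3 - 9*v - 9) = -11*v^5 + 7*v^4 - 6*v^3 + 9*v^2 - 7*v - 2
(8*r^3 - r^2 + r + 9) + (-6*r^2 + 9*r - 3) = 8*r^3 - 7*r^2 + 10*r + 6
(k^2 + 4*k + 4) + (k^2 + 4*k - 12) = 2*k^2 + 8*k - 8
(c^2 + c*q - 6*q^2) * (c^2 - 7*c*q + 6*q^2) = c^4 - 6*c^3*q - 7*c^2*q^2 + 48*c*q^3 - 36*q^4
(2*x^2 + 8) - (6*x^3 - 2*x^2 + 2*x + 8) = -6*x^3 + 4*x^2 - 2*x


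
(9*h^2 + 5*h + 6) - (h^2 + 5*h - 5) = 8*h^2 + 11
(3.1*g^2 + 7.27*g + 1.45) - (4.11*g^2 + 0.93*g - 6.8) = -1.01*g^2 + 6.34*g + 8.25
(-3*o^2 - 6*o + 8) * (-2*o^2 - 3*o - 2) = 6*o^4 + 21*o^3 + 8*o^2 - 12*o - 16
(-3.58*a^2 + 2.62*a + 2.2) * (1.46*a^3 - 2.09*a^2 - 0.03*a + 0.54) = -5.2268*a^5 + 11.3074*a^4 - 2.1564*a^3 - 6.6098*a^2 + 1.3488*a + 1.188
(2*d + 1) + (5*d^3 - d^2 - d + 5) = 5*d^3 - d^2 + d + 6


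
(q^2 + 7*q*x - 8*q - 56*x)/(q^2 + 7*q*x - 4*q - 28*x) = (q - 8)/(q - 4)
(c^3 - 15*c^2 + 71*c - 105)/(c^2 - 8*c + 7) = (c^2 - 8*c + 15)/(c - 1)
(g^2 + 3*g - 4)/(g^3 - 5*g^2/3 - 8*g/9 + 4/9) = 9*(g^2 + 3*g - 4)/(9*g^3 - 15*g^2 - 8*g + 4)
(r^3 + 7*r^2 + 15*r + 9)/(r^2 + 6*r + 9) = r + 1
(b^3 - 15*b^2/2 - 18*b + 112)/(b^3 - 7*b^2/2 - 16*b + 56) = (b - 8)/(b - 4)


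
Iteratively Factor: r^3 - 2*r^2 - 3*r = (r - 3)*(r^2 + r) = (r - 3)*(r + 1)*(r)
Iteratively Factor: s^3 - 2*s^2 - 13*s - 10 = (s - 5)*(s^2 + 3*s + 2) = (s - 5)*(s + 2)*(s + 1)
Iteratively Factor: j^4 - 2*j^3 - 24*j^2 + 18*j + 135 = (j - 3)*(j^3 + j^2 - 21*j - 45) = (j - 5)*(j - 3)*(j^2 + 6*j + 9) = (j - 5)*(j - 3)*(j + 3)*(j + 3)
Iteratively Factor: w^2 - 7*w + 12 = (w - 3)*(w - 4)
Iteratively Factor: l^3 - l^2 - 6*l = (l - 3)*(l^2 + 2*l) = l*(l - 3)*(l + 2)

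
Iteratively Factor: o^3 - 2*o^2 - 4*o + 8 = (o - 2)*(o^2 - 4) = (o - 2)*(o + 2)*(o - 2)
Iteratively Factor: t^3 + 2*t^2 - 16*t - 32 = (t - 4)*(t^2 + 6*t + 8) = (t - 4)*(t + 2)*(t + 4)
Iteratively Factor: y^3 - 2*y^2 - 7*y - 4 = (y + 1)*(y^2 - 3*y - 4) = (y - 4)*(y + 1)*(y + 1)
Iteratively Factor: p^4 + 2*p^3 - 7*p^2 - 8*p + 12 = (p + 2)*(p^3 - 7*p + 6) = (p - 2)*(p + 2)*(p^2 + 2*p - 3) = (p - 2)*(p - 1)*(p + 2)*(p + 3)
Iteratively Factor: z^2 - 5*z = (z - 5)*(z)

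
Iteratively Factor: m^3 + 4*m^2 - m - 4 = (m - 1)*(m^2 + 5*m + 4) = (m - 1)*(m + 1)*(m + 4)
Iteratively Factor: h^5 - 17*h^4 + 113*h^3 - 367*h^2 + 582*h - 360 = (h - 4)*(h^4 - 13*h^3 + 61*h^2 - 123*h + 90) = (h - 4)*(h - 3)*(h^3 - 10*h^2 + 31*h - 30) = (h - 4)*(h - 3)^2*(h^2 - 7*h + 10) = (h - 4)*(h - 3)^2*(h - 2)*(h - 5)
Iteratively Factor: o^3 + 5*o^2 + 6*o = (o + 2)*(o^2 + 3*o) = o*(o + 2)*(o + 3)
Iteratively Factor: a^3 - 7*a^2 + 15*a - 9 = (a - 1)*(a^2 - 6*a + 9) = (a - 3)*(a - 1)*(a - 3)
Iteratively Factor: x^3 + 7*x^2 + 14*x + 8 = (x + 4)*(x^2 + 3*x + 2) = (x + 1)*(x + 4)*(x + 2)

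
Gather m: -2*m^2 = -2*m^2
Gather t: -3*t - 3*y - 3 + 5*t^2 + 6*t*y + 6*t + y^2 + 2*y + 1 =5*t^2 + t*(6*y + 3) + y^2 - y - 2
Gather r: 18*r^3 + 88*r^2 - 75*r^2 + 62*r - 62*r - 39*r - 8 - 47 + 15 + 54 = 18*r^3 + 13*r^2 - 39*r + 14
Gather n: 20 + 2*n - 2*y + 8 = 2*n - 2*y + 28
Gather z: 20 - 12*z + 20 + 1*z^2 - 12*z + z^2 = 2*z^2 - 24*z + 40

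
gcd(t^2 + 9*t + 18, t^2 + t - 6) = t + 3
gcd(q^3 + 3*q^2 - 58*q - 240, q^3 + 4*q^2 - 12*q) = q + 6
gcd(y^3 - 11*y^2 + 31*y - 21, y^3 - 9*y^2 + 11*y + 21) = y^2 - 10*y + 21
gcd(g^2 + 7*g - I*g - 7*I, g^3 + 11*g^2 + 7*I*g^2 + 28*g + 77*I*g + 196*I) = g + 7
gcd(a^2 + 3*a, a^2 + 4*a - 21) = 1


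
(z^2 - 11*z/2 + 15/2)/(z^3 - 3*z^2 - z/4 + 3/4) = 2*(2*z - 5)/(4*z^2 - 1)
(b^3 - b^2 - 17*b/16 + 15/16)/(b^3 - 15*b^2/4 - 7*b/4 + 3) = (b - 5/4)/(b - 4)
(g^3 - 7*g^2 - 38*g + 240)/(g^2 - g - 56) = (g^2 + g - 30)/(g + 7)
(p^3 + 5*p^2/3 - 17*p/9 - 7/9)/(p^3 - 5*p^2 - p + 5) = (9*p^2 + 24*p + 7)/(9*(p^2 - 4*p - 5))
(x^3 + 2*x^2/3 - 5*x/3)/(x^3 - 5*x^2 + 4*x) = (x + 5/3)/(x - 4)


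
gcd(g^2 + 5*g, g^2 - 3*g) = g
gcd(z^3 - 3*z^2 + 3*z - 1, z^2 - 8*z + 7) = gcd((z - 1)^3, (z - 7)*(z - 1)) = z - 1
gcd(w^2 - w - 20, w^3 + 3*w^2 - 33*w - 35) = w - 5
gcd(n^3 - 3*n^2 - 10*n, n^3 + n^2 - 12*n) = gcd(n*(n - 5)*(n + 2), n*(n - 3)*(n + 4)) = n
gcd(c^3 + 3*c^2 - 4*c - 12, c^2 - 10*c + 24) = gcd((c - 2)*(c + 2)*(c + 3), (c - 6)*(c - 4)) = 1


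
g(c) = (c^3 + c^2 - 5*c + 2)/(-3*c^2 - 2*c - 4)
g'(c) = (6*c + 2)*(c^3 + c^2 - 5*c + 2)/(-3*c^2 - 2*c - 4)^2 + (3*c^2 + 2*c - 5)/(-3*c^2 - 2*c - 4)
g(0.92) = 0.12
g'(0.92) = -0.03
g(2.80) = -0.54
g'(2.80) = -0.42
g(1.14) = 0.09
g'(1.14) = -0.19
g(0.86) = 0.12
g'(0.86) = 0.03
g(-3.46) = 0.31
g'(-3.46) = -0.55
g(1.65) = -0.06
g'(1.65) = -0.37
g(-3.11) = 0.11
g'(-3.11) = -0.60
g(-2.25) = -0.47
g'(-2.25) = -0.76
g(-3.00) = 0.04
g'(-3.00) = -0.61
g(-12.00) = 3.69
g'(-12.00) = -0.35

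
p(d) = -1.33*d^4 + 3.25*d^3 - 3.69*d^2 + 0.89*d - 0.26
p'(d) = -5.32*d^3 + 9.75*d^2 - 7.38*d + 0.89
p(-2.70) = -164.21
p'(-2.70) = 196.61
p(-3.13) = -266.51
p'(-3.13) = 282.64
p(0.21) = -0.21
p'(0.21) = -0.28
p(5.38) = -710.43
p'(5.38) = -585.04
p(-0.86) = -6.55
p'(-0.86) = 17.83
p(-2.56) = -138.37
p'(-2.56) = 172.94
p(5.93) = -1091.66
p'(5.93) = -809.38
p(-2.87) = -200.27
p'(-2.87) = 228.14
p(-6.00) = -2564.12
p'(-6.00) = 1545.29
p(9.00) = -6648.02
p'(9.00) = -3154.06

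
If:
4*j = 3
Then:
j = 3/4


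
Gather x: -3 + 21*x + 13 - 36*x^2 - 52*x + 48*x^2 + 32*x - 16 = 12*x^2 + x - 6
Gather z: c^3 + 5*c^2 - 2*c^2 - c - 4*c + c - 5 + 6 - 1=c^3 + 3*c^2 - 4*c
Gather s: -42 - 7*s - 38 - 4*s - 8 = -11*s - 88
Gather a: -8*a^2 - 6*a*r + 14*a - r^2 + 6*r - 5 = -8*a^2 + a*(14 - 6*r) - r^2 + 6*r - 5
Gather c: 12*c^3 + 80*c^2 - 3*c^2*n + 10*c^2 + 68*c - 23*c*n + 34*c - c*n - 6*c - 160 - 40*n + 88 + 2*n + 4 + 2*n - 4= 12*c^3 + c^2*(90 - 3*n) + c*(96 - 24*n) - 36*n - 72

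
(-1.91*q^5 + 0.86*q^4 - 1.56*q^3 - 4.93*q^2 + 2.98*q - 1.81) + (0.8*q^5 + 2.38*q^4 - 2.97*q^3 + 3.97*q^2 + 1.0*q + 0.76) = -1.11*q^5 + 3.24*q^4 - 4.53*q^3 - 0.96*q^2 + 3.98*q - 1.05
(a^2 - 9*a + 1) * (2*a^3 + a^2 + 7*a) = 2*a^5 - 17*a^4 - 62*a^2 + 7*a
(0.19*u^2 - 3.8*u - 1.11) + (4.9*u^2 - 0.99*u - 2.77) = 5.09*u^2 - 4.79*u - 3.88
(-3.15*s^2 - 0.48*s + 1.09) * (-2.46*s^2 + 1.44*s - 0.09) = 7.749*s^4 - 3.3552*s^3 - 3.0891*s^2 + 1.6128*s - 0.0981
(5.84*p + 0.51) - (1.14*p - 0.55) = 4.7*p + 1.06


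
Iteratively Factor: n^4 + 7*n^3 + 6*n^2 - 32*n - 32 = (n + 4)*(n^3 + 3*n^2 - 6*n - 8) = (n + 1)*(n + 4)*(n^2 + 2*n - 8) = (n + 1)*(n + 4)^2*(n - 2)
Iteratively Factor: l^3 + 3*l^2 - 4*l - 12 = (l + 3)*(l^2 - 4) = (l - 2)*(l + 3)*(l + 2)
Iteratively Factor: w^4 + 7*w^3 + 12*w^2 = (w + 3)*(w^3 + 4*w^2) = w*(w + 3)*(w^2 + 4*w) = w*(w + 3)*(w + 4)*(w)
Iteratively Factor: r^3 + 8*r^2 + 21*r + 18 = (r + 3)*(r^2 + 5*r + 6) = (r + 3)^2*(r + 2)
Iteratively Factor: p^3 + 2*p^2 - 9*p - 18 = (p + 2)*(p^2 - 9) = (p - 3)*(p + 2)*(p + 3)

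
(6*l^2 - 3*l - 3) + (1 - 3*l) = 6*l^2 - 6*l - 2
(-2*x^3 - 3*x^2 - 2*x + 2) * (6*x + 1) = -12*x^4 - 20*x^3 - 15*x^2 + 10*x + 2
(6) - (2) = 4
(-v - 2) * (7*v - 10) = -7*v^2 - 4*v + 20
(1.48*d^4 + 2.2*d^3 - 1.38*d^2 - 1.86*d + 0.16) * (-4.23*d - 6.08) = -6.2604*d^5 - 18.3044*d^4 - 7.5386*d^3 + 16.2582*d^2 + 10.632*d - 0.9728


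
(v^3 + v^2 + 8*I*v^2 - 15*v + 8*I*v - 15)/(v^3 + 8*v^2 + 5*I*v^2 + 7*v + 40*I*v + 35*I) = (v + 3*I)/(v + 7)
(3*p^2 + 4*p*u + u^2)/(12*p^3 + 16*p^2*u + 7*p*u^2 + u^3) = (p + u)/(4*p^2 + 4*p*u + u^2)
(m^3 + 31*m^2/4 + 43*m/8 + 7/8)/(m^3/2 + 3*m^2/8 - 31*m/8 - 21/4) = (8*m^3 + 62*m^2 + 43*m + 7)/(4*m^3 + 3*m^2 - 31*m - 42)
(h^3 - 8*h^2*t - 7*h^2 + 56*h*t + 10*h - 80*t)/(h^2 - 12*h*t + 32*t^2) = (-h^2 + 7*h - 10)/(-h + 4*t)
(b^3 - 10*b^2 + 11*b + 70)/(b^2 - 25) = (b^2 - 5*b - 14)/(b + 5)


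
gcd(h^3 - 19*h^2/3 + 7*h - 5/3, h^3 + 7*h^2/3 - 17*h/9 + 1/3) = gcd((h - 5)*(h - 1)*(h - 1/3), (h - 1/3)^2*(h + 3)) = h - 1/3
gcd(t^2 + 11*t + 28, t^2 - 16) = t + 4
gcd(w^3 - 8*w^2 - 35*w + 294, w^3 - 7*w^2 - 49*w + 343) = w^2 - 14*w + 49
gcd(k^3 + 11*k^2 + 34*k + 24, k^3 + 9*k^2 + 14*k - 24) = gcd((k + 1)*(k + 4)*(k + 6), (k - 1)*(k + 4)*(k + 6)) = k^2 + 10*k + 24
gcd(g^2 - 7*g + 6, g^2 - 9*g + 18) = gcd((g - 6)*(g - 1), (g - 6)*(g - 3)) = g - 6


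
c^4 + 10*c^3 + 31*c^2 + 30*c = c*(c + 2)*(c + 3)*(c + 5)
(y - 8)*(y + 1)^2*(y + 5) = y^4 - y^3 - 45*y^2 - 83*y - 40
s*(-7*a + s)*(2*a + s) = -14*a^2*s - 5*a*s^2 + s^3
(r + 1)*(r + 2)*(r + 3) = r^3 + 6*r^2 + 11*r + 6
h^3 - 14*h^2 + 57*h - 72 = (h - 8)*(h - 3)^2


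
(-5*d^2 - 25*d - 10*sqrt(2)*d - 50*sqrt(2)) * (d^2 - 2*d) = -5*d^4 - 15*d^3 - 10*sqrt(2)*d^3 - 30*sqrt(2)*d^2 + 50*d^2 + 100*sqrt(2)*d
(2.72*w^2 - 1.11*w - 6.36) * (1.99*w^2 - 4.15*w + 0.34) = 5.4128*w^4 - 13.4969*w^3 - 7.1251*w^2 + 26.0166*w - 2.1624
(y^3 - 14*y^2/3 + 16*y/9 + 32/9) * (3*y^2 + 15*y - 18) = 3*y^5 + y^4 - 248*y^3/3 + 364*y^2/3 + 64*y/3 - 64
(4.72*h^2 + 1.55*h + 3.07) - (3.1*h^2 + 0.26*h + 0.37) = 1.62*h^2 + 1.29*h + 2.7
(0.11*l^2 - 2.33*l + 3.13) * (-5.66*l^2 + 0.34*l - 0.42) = -0.6226*l^4 + 13.2252*l^3 - 18.5542*l^2 + 2.0428*l - 1.3146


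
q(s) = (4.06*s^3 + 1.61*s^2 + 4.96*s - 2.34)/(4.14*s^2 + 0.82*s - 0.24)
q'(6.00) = 0.95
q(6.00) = 6.26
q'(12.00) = 0.97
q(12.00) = 12.06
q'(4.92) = 0.94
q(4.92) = 5.24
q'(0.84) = 1.15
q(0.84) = 1.59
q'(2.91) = 0.89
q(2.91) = 3.38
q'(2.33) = 0.86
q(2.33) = 2.87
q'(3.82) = 0.92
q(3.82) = 4.21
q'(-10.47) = 0.97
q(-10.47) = -10.20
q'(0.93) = 1.00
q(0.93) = 1.69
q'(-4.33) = 0.89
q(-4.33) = -4.38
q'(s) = (-8.28*s - 0.82)*(4.06*s^3 + 1.61*s^2 + 4.96*s - 2.34)/(4.14*s^2 + 0.82*s - 0.24)^2 + (12.18*s^2 + 3.22*s + 4.96)/(4.14*s^2 + 0.82*s - 0.24)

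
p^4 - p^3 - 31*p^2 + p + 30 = (p - 6)*(p - 1)*(p + 1)*(p + 5)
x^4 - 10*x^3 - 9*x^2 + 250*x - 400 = (x - 8)*(x - 5)*(x - 2)*(x + 5)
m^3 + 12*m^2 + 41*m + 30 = (m + 1)*(m + 5)*(m + 6)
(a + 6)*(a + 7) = a^2 + 13*a + 42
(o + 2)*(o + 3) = o^2 + 5*o + 6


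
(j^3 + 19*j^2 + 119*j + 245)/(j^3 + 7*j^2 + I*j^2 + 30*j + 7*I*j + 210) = (j^2 + 12*j + 35)/(j^2 + I*j + 30)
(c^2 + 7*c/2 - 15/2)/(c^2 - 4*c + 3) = (2*c^2 + 7*c - 15)/(2*(c^2 - 4*c + 3))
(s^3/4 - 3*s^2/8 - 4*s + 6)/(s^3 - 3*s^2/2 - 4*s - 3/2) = (-2*s^3 + 3*s^2 + 32*s - 48)/(4*(-2*s^3 + 3*s^2 + 8*s + 3))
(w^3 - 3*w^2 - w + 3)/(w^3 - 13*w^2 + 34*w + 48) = (w^2 - 4*w + 3)/(w^2 - 14*w + 48)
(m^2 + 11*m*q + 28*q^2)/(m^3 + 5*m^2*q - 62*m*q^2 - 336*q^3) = (-m - 4*q)/(-m^2 + 2*m*q + 48*q^2)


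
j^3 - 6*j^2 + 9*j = j*(j - 3)^2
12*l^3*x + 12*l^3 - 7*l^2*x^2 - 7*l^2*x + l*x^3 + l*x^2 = (-4*l + x)*(-3*l + x)*(l*x + l)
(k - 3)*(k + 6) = k^2 + 3*k - 18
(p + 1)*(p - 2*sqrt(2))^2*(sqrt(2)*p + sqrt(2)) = sqrt(2)*p^4 - 8*p^3 + 2*sqrt(2)*p^3 - 16*p^2 + 9*sqrt(2)*p^2 - 8*p + 16*sqrt(2)*p + 8*sqrt(2)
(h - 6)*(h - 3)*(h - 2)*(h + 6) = h^4 - 5*h^3 - 30*h^2 + 180*h - 216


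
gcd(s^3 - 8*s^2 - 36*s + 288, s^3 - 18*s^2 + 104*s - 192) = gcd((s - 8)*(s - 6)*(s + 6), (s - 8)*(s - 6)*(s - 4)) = s^2 - 14*s + 48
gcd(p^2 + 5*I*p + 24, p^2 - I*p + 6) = p - 3*I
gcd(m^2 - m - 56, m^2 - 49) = m + 7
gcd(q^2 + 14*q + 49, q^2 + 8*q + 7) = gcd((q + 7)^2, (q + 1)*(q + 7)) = q + 7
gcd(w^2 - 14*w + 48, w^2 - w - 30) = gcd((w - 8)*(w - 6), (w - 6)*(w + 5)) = w - 6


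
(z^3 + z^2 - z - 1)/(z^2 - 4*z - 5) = (z^2 - 1)/(z - 5)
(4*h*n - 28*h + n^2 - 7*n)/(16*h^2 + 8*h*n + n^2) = (n - 7)/(4*h + n)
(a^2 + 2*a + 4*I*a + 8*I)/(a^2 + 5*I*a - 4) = (a + 2)/(a + I)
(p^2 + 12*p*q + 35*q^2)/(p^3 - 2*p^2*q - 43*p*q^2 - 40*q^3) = (p + 7*q)/(p^2 - 7*p*q - 8*q^2)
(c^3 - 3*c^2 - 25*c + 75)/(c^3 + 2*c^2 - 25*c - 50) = (c - 3)/(c + 2)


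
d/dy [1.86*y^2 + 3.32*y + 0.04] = 3.72*y + 3.32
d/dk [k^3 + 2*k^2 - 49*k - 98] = 3*k^2 + 4*k - 49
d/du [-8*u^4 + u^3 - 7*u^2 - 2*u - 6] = -32*u^3 + 3*u^2 - 14*u - 2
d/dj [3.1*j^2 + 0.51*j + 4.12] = 6.2*j + 0.51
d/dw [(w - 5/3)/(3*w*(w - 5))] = (-3*w^2 + 10*w - 25)/(9*w^2*(w^2 - 10*w + 25))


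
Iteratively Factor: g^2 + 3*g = (g)*(g + 3)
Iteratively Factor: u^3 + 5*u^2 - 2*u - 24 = (u + 3)*(u^2 + 2*u - 8) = (u - 2)*(u + 3)*(u + 4)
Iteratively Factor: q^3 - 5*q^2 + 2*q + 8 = (q - 4)*(q^2 - q - 2) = (q - 4)*(q - 2)*(q + 1)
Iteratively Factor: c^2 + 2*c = (c)*(c + 2)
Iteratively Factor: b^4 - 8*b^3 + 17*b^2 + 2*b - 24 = (b - 3)*(b^3 - 5*b^2 + 2*b + 8) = (b - 4)*(b - 3)*(b^2 - b - 2) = (b - 4)*(b - 3)*(b + 1)*(b - 2)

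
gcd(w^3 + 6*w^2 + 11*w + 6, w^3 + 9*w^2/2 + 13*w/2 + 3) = w^2 + 3*w + 2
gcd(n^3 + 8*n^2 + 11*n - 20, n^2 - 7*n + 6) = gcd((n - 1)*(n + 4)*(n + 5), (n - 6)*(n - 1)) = n - 1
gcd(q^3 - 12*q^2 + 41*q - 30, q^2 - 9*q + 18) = q - 6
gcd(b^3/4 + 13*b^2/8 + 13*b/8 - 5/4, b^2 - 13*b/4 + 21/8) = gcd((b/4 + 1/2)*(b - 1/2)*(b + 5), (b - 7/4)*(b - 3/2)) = 1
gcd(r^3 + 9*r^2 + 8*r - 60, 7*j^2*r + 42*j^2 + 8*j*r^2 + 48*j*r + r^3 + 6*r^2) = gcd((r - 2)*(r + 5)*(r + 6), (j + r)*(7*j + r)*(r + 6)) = r + 6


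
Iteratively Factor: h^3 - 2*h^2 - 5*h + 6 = (h - 3)*(h^2 + h - 2) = (h - 3)*(h - 1)*(h + 2)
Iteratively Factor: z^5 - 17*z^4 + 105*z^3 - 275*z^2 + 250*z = (z)*(z^4 - 17*z^3 + 105*z^2 - 275*z + 250) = z*(z - 5)*(z^3 - 12*z^2 + 45*z - 50) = z*(z - 5)^2*(z^2 - 7*z + 10) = z*(z - 5)^3*(z - 2)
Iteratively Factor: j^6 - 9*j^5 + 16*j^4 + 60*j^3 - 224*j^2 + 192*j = (j + 3)*(j^5 - 12*j^4 + 52*j^3 - 96*j^2 + 64*j) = (j - 4)*(j + 3)*(j^4 - 8*j^3 + 20*j^2 - 16*j) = (j - 4)*(j - 2)*(j + 3)*(j^3 - 6*j^2 + 8*j) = (j - 4)^2*(j - 2)*(j + 3)*(j^2 - 2*j) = j*(j - 4)^2*(j - 2)*(j + 3)*(j - 2)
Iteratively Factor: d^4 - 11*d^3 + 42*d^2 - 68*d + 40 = (d - 2)*(d^3 - 9*d^2 + 24*d - 20) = (d - 2)^2*(d^2 - 7*d + 10) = (d - 2)^3*(d - 5)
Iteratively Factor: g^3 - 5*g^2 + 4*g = (g - 1)*(g^2 - 4*g) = (g - 4)*(g - 1)*(g)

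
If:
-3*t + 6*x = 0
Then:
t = 2*x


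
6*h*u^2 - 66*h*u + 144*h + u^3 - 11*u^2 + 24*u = (6*h + u)*(u - 8)*(u - 3)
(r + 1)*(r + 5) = r^2 + 6*r + 5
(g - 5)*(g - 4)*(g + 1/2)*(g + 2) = g^4 - 13*g^3/2 - 3*g^2/2 + 41*g + 20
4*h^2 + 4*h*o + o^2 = (2*h + o)^2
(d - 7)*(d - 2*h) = d^2 - 2*d*h - 7*d + 14*h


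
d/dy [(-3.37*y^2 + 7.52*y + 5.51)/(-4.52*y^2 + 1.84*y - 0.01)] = (27.7896*y^2 + 49.8778*y - 10.2136)/(20.4304*y^4 - 16.6336*y^3 + 3.476*y^2 - 0.0368*y + 0.0001)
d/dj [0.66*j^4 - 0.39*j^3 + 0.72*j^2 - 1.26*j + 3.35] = 2.64*j^3 - 1.17*j^2 + 1.44*j - 1.26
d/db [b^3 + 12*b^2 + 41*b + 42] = 3*b^2 + 24*b + 41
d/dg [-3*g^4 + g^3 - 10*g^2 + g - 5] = -12*g^3 + 3*g^2 - 20*g + 1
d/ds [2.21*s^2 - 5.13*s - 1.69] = 4.42*s - 5.13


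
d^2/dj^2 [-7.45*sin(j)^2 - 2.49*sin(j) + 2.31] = 2.49*sin(j) - 14.9*cos(2*j)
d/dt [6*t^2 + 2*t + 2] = 12*t + 2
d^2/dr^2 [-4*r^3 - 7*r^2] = -24*r - 14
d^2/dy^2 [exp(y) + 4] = exp(y)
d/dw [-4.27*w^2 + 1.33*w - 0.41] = 1.33 - 8.54*w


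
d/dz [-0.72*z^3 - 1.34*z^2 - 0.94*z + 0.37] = -2.16*z^2 - 2.68*z - 0.94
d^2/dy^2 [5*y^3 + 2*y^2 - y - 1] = 30*y + 4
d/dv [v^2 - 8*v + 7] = 2*v - 8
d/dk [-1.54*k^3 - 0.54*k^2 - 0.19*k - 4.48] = -4.62*k^2 - 1.08*k - 0.19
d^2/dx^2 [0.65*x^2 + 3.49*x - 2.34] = 1.30000000000000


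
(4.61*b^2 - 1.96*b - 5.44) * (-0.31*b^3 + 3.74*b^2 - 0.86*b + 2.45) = -1.4291*b^5 + 17.849*b^4 - 9.6086*b^3 - 7.3655*b^2 - 0.123600000000001*b - 13.328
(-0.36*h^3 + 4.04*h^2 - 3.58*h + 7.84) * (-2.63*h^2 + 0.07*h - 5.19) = 0.9468*h^5 - 10.6504*h^4 + 11.5666*h^3 - 41.8374*h^2 + 19.129*h - 40.6896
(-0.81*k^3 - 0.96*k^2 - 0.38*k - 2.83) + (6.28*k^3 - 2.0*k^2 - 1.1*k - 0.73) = 5.47*k^3 - 2.96*k^2 - 1.48*k - 3.56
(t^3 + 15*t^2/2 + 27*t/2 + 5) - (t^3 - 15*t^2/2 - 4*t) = 15*t^2 + 35*t/2 + 5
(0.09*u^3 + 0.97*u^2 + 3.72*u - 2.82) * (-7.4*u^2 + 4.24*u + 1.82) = -0.666*u^5 - 6.7964*u^4 - 23.2514*u^3 + 38.4062*u^2 - 5.1864*u - 5.1324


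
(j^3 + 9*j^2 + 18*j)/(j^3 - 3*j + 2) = j*(j^2 + 9*j + 18)/(j^3 - 3*j + 2)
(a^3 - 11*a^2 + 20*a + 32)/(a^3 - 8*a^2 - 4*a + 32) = (a^2 - 3*a - 4)/(a^2 - 4)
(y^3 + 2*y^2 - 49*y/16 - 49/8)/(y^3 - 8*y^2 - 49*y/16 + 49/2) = (y + 2)/(y - 8)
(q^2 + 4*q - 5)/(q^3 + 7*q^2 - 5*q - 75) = (q - 1)/(q^2 + 2*q - 15)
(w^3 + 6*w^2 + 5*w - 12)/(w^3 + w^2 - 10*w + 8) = (w + 3)/(w - 2)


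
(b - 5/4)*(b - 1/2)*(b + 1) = b^3 - 3*b^2/4 - 9*b/8 + 5/8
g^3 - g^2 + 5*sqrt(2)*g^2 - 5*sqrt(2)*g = g*(g - 1)*(g + 5*sqrt(2))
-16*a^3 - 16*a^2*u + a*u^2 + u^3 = (-4*a + u)*(a + u)*(4*a + u)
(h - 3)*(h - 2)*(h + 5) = h^3 - 19*h + 30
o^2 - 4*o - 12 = (o - 6)*(o + 2)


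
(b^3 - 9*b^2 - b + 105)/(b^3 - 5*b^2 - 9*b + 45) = (b - 7)/(b - 3)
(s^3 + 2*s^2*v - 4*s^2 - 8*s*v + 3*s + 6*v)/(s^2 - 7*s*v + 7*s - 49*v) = (s^3 + 2*s^2*v - 4*s^2 - 8*s*v + 3*s + 6*v)/(s^2 - 7*s*v + 7*s - 49*v)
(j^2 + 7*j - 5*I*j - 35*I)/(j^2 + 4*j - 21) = (j - 5*I)/(j - 3)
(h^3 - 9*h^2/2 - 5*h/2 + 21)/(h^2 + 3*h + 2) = (2*h^2 - 13*h + 21)/(2*(h + 1))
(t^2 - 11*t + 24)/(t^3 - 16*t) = (t^2 - 11*t + 24)/(t*(t^2 - 16))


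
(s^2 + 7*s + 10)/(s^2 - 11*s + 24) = (s^2 + 7*s + 10)/(s^2 - 11*s + 24)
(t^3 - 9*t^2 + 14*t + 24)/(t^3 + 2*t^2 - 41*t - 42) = (t - 4)/(t + 7)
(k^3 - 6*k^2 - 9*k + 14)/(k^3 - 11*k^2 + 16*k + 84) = (k - 1)/(k - 6)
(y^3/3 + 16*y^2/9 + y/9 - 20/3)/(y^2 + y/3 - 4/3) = (3*y^3 + 16*y^2 + y - 60)/(3*(3*y^2 + y - 4))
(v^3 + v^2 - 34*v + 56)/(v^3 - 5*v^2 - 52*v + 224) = (v - 2)/(v - 8)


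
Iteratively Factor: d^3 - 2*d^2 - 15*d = (d - 5)*(d^2 + 3*d) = d*(d - 5)*(d + 3)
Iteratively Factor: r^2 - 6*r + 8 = (r - 4)*(r - 2)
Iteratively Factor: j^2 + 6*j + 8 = (j + 2)*(j + 4)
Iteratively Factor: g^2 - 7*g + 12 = (g - 4)*(g - 3)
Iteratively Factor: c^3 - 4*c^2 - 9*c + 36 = (c - 3)*(c^2 - c - 12) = (c - 3)*(c + 3)*(c - 4)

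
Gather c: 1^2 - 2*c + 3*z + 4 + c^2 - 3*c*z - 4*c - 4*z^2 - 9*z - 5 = c^2 + c*(-3*z - 6) - 4*z^2 - 6*z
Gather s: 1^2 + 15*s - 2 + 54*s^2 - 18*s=54*s^2 - 3*s - 1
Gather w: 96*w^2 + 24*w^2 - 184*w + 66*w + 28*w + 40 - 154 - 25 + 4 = 120*w^2 - 90*w - 135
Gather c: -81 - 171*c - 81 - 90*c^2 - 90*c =-90*c^2 - 261*c - 162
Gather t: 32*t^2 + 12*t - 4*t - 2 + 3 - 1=32*t^2 + 8*t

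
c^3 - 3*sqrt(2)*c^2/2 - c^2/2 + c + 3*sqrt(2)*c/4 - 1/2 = (c - 1/2)*(c - sqrt(2))*(c - sqrt(2)/2)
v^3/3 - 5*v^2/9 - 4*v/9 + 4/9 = (v/3 + 1/3)*(v - 2)*(v - 2/3)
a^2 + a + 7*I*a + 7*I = (a + 1)*(a + 7*I)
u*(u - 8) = u^2 - 8*u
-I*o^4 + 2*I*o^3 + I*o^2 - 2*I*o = o*(o - 2)*(o - 1)*(-I*o - I)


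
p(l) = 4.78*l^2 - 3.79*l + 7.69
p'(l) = 9.56*l - 3.79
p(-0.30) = 9.26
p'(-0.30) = -6.66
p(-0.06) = 7.93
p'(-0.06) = -4.36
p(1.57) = 13.52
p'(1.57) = 11.22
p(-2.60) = 49.86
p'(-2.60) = -28.65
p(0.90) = 8.15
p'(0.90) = 4.81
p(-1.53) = 24.68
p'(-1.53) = -18.42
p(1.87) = 17.32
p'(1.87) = 14.09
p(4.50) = 87.43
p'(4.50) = 39.23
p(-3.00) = 62.08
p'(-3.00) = -32.47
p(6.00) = 157.03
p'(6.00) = 53.57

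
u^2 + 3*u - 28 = (u - 4)*(u + 7)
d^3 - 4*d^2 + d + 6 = (d - 3)*(d - 2)*(d + 1)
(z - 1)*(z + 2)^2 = z^3 + 3*z^2 - 4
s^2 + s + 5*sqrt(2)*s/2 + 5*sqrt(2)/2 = (s + 1)*(s + 5*sqrt(2)/2)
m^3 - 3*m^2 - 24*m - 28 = (m - 7)*(m + 2)^2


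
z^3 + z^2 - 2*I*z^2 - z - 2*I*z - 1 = (z + 1)*(z - I)^2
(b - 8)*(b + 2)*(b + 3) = b^3 - 3*b^2 - 34*b - 48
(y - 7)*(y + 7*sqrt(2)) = y^2 - 7*y + 7*sqrt(2)*y - 49*sqrt(2)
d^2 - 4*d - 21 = (d - 7)*(d + 3)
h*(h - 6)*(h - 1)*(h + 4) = h^4 - 3*h^3 - 22*h^2 + 24*h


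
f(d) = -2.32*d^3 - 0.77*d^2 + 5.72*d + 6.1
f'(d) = -6.96*d^2 - 1.54*d + 5.72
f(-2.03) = 10.72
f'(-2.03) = -19.84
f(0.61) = 8.78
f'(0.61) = 2.19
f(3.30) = -66.78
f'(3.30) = -75.16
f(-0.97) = 1.94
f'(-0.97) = 0.67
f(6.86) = -739.86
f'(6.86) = -332.38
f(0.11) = 6.72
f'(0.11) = 5.47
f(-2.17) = 13.77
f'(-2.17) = -23.71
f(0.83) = 8.99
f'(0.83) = -0.35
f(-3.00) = 44.65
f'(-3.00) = -52.30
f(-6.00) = 445.18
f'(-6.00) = -235.60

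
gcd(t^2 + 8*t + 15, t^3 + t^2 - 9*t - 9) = t + 3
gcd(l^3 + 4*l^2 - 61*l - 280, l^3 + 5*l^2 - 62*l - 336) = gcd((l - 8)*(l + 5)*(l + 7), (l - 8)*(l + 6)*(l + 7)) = l^2 - l - 56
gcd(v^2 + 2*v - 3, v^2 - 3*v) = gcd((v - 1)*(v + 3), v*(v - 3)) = 1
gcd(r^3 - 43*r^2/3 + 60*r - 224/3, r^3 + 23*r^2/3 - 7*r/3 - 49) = r - 7/3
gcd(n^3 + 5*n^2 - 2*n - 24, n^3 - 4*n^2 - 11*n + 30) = n^2 + n - 6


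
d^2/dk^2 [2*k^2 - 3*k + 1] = 4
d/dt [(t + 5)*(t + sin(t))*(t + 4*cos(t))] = -(t + 5)*(t + sin(t))*(4*sin(t) - 1) + (t + 5)*(t + 4*cos(t))*(cos(t) + 1) + (t + sin(t))*(t + 4*cos(t))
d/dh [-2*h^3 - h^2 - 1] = 2*h*(-3*h - 1)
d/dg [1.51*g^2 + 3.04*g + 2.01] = 3.02*g + 3.04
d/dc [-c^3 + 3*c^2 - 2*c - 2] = -3*c^2 + 6*c - 2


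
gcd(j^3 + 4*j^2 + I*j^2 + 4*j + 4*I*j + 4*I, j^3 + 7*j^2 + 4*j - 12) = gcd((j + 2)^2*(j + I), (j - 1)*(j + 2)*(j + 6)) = j + 2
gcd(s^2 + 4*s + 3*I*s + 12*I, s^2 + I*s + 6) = s + 3*I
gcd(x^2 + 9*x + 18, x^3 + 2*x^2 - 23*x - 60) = x + 3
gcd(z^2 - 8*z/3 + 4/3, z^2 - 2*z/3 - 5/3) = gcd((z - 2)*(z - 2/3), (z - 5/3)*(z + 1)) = 1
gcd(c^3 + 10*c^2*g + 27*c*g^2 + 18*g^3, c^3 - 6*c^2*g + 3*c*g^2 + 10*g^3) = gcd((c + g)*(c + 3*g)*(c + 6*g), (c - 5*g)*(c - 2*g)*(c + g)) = c + g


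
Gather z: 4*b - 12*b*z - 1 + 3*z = 4*b + z*(3 - 12*b) - 1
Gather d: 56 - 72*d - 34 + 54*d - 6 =16 - 18*d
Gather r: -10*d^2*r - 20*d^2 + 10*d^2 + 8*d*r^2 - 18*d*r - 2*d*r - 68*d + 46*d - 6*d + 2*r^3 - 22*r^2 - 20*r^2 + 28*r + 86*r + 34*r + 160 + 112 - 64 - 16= -10*d^2 - 28*d + 2*r^3 + r^2*(8*d - 42) + r*(-10*d^2 - 20*d + 148) + 192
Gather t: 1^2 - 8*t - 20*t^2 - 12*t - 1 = -20*t^2 - 20*t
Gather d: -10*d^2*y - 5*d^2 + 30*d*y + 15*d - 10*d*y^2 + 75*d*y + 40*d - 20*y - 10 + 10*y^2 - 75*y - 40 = d^2*(-10*y - 5) + d*(-10*y^2 + 105*y + 55) + 10*y^2 - 95*y - 50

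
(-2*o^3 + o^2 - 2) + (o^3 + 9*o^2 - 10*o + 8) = -o^3 + 10*o^2 - 10*o + 6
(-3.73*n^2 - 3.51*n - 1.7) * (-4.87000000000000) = 18.1651*n^2 + 17.0937*n + 8.279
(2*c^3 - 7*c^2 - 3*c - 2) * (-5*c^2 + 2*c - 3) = -10*c^5 + 39*c^4 - 5*c^3 + 25*c^2 + 5*c + 6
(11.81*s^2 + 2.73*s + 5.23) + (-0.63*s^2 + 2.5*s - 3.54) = 11.18*s^2 + 5.23*s + 1.69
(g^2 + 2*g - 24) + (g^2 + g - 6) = 2*g^2 + 3*g - 30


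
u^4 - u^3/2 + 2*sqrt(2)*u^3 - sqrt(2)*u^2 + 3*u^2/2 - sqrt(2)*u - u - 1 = (u - 1)*(u + 1/2)*(u + sqrt(2))^2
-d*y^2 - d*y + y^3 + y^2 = y*(-d + y)*(y + 1)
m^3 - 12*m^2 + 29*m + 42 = (m - 7)*(m - 6)*(m + 1)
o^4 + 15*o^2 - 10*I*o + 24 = (o - 3*I)*(o - 2*I)*(o + I)*(o + 4*I)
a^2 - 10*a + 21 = (a - 7)*(a - 3)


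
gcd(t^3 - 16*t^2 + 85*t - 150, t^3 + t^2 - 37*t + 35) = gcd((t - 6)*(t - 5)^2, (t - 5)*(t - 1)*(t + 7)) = t - 5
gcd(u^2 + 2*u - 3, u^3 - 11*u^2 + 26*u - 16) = u - 1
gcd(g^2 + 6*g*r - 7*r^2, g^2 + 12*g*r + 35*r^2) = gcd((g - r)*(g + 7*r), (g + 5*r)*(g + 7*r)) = g + 7*r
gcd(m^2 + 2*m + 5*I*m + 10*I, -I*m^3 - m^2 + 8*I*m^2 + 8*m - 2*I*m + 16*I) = 1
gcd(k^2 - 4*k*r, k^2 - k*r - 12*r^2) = -k + 4*r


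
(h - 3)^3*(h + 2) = h^4 - 7*h^3 + 9*h^2 + 27*h - 54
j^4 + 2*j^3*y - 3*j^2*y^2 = j^2*(j - y)*(j + 3*y)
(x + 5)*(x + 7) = x^2 + 12*x + 35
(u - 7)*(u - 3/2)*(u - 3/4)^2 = u^4 - 10*u^3 + 381*u^2/16 - 657*u/32 + 189/32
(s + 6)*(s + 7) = s^2 + 13*s + 42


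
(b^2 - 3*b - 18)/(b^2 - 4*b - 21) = (b - 6)/(b - 7)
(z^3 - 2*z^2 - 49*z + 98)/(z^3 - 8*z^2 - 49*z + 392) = (z - 2)/(z - 8)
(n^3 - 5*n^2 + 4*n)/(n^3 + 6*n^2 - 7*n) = (n - 4)/(n + 7)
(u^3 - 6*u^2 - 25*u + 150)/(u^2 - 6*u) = u - 25/u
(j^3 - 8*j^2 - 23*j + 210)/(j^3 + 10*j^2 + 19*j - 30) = (j^2 - 13*j + 42)/(j^2 + 5*j - 6)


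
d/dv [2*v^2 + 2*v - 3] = 4*v + 2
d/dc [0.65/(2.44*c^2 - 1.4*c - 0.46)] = (0.91 - 3.172*c)/(-2.44*c^2 + 1.4*c + 0.46)^2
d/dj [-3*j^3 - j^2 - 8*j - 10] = -9*j^2 - 2*j - 8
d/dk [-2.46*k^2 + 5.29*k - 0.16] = 5.29 - 4.92*k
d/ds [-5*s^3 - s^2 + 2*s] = -15*s^2 - 2*s + 2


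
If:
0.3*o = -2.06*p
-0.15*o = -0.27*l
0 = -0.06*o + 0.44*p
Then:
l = 0.00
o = 0.00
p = 0.00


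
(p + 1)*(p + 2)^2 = p^3 + 5*p^2 + 8*p + 4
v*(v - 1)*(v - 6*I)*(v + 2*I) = v^4 - v^3 - 4*I*v^3 + 12*v^2 + 4*I*v^2 - 12*v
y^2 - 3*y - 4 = (y - 4)*(y + 1)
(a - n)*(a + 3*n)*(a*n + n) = a^3*n + 2*a^2*n^2 + a^2*n - 3*a*n^3 + 2*a*n^2 - 3*n^3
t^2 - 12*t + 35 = (t - 7)*(t - 5)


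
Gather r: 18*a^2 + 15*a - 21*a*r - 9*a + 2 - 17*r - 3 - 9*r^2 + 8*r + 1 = 18*a^2 + 6*a - 9*r^2 + r*(-21*a - 9)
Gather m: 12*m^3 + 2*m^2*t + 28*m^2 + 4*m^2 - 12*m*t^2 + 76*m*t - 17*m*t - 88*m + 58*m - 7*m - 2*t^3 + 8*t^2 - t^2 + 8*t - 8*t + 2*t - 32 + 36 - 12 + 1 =12*m^3 + m^2*(2*t + 32) + m*(-12*t^2 + 59*t - 37) - 2*t^3 + 7*t^2 + 2*t - 7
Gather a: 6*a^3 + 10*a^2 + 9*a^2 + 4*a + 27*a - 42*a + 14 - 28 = 6*a^3 + 19*a^2 - 11*a - 14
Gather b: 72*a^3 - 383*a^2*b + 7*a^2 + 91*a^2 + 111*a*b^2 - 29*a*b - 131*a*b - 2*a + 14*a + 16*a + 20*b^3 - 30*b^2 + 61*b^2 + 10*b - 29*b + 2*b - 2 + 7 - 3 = 72*a^3 + 98*a^2 + 28*a + 20*b^3 + b^2*(111*a + 31) + b*(-383*a^2 - 160*a - 17) + 2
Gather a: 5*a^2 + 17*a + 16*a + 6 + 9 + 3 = 5*a^2 + 33*a + 18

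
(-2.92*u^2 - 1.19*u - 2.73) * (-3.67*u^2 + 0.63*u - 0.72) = 10.7164*u^4 + 2.5277*u^3 + 11.3718*u^2 - 0.8631*u + 1.9656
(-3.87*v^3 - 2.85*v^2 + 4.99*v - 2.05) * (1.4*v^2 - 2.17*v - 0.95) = -5.418*v^5 + 4.4079*v^4 + 16.847*v^3 - 10.9908*v^2 - 0.292000000000001*v + 1.9475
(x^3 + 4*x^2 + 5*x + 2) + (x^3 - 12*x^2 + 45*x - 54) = 2*x^3 - 8*x^2 + 50*x - 52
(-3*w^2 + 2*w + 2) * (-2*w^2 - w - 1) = 6*w^4 - w^3 - 3*w^2 - 4*w - 2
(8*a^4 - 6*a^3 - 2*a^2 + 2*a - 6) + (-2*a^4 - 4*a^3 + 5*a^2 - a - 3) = 6*a^4 - 10*a^3 + 3*a^2 + a - 9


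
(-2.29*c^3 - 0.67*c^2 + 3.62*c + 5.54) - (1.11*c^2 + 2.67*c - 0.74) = -2.29*c^3 - 1.78*c^2 + 0.95*c + 6.28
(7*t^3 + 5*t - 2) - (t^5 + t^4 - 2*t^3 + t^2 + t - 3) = -t^5 - t^4 + 9*t^3 - t^2 + 4*t + 1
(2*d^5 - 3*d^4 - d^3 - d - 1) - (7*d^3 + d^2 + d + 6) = 2*d^5 - 3*d^4 - 8*d^3 - d^2 - 2*d - 7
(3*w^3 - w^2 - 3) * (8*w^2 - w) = 24*w^5 - 11*w^4 + w^3 - 24*w^2 + 3*w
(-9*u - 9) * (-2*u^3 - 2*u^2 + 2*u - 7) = 18*u^4 + 36*u^3 + 45*u + 63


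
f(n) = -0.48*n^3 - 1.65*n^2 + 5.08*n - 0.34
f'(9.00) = -141.26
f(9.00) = -438.19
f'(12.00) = -241.88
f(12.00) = -1006.42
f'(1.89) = -6.30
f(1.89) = 0.13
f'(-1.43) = 6.85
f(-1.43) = -9.57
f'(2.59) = -13.13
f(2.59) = -6.59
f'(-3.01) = 1.97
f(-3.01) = -17.49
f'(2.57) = -12.91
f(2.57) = -6.33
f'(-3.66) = -2.13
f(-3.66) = -17.50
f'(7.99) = -113.22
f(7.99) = -309.93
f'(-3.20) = 0.89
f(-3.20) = -17.76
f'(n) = -1.44*n^2 - 3.3*n + 5.08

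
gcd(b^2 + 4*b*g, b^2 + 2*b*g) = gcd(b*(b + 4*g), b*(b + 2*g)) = b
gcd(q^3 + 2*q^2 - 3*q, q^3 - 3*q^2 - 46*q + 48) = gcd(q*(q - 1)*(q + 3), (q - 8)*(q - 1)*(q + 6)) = q - 1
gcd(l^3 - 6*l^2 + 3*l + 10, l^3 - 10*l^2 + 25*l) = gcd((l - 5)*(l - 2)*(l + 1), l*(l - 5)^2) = l - 5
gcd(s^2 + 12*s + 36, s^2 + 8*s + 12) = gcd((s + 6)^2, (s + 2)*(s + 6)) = s + 6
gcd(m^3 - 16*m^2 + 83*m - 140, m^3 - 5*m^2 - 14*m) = m - 7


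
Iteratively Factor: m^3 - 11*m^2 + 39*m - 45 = (m - 3)*(m^2 - 8*m + 15) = (m - 3)^2*(m - 5)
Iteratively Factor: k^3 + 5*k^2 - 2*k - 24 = (k - 2)*(k^2 + 7*k + 12) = (k - 2)*(k + 4)*(k + 3)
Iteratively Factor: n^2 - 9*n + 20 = (n - 5)*(n - 4)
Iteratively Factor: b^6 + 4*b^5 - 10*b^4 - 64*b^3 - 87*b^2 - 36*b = (b + 3)*(b^5 + b^4 - 13*b^3 - 25*b^2 - 12*b) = (b - 4)*(b + 3)*(b^4 + 5*b^3 + 7*b^2 + 3*b) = (b - 4)*(b + 1)*(b + 3)*(b^3 + 4*b^2 + 3*b) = (b - 4)*(b + 1)*(b + 3)^2*(b^2 + b) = (b - 4)*(b + 1)^2*(b + 3)^2*(b)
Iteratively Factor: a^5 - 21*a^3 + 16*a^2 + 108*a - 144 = (a - 2)*(a^4 + 2*a^3 - 17*a^2 - 18*a + 72) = (a - 2)^2*(a^3 + 4*a^2 - 9*a - 36) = (a - 2)^2*(a + 4)*(a^2 - 9) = (a - 2)^2*(a + 3)*(a + 4)*(a - 3)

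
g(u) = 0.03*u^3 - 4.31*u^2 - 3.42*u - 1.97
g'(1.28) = -14.31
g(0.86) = -8.08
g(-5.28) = -108.48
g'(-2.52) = 18.87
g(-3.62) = -47.49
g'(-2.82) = 21.60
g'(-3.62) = 28.96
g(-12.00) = -633.41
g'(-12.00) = 112.98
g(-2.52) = -21.20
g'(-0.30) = -0.83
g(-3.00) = -31.31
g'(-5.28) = 44.60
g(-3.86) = -54.71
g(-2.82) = -27.27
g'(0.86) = -10.77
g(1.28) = -13.35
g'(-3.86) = 31.19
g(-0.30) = -1.33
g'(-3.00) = 23.25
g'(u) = 0.09*u^2 - 8.62*u - 3.42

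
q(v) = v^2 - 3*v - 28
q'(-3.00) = -9.00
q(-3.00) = -10.00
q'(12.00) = 21.00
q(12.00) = 80.00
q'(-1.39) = -5.78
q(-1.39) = -21.90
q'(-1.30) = -5.60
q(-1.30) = -22.41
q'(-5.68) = -14.36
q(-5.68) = 21.30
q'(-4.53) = -12.06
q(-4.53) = 6.11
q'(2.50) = 2.00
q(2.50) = -29.25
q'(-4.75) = -12.50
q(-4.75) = 8.81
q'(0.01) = -2.98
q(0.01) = -28.03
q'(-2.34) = -7.68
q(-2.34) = -15.50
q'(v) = 2*v - 3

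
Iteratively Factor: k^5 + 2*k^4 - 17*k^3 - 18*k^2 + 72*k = (k)*(k^4 + 2*k^3 - 17*k^2 - 18*k + 72) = k*(k - 3)*(k^3 + 5*k^2 - 2*k - 24) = k*(k - 3)*(k + 4)*(k^2 + k - 6) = k*(k - 3)*(k - 2)*(k + 4)*(k + 3)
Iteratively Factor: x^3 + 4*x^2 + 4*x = (x + 2)*(x^2 + 2*x) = (x + 2)^2*(x)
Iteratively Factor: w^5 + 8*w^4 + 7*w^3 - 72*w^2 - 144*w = (w + 4)*(w^4 + 4*w^3 - 9*w^2 - 36*w) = (w + 3)*(w + 4)*(w^3 + w^2 - 12*w) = (w + 3)*(w + 4)^2*(w^2 - 3*w) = w*(w + 3)*(w + 4)^2*(w - 3)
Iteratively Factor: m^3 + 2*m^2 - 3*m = (m + 3)*(m^2 - m) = m*(m + 3)*(m - 1)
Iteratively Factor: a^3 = (a)*(a^2) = a^2*(a)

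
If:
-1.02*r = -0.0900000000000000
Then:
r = 0.09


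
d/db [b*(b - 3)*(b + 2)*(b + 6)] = 4*b^3 + 15*b^2 - 24*b - 36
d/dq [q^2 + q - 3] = 2*q + 1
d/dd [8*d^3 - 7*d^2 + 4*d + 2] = 24*d^2 - 14*d + 4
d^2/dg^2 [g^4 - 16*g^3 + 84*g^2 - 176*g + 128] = 12*g^2 - 96*g + 168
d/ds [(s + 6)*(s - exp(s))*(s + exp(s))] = 3*s^2 - 2*s*exp(2*s) + 12*s - 13*exp(2*s)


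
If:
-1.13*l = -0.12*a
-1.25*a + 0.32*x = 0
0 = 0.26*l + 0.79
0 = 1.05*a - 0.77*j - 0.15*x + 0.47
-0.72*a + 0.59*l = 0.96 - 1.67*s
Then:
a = -28.61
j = -16.63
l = -3.04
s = -10.69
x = -111.77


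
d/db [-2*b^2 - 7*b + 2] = -4*b - 7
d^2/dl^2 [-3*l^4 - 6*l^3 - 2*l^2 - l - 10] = -36*l^2 - 36*l - 4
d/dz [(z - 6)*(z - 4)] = 2*z - 10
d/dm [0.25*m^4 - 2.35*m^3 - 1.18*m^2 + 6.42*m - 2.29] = 1.0*m^3 - 7.05*m^2 - 2.36*m + 6.42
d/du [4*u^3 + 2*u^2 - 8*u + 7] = 12*u^2 + 4*u - 8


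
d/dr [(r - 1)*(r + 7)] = 2*r + 6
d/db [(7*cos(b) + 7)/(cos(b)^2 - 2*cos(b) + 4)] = 7*(cos(b)^2 + 2*cos(b) - 6)*sin(b)/(cos(b)^2 - 2*cos(b) + 4)^2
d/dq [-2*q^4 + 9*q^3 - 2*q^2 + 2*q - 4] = -8*q^3 + 27*q^2 - 4*q + 2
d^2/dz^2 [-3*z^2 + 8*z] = -6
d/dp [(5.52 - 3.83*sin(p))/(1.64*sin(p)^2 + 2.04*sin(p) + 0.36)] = (6.2812*sin(p)^2 - 18.1056*sin(p) - 12.6396)*cos(p)/(2.6896*sin(p)^4 + 6.6912*sin(p)^3 + 5.3424*sin(p)^2 + 1.4688*sin(p) + 0.1296)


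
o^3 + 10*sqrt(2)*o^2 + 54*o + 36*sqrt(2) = (o + sqrt(2))*(o + 3*sqrt(2))*(o + 6*sqrt(2))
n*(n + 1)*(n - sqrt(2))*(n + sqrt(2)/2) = n^4 - sqrt(2)*n^3/2 + n^3 - n^2 - sqrt(2)*n^2/2 - n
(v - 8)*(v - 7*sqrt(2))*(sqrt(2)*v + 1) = sqrt(2)*v^3 - 13*v^2 - 8*sqrt(2)*v^2 - 7*sqrt(2)*v + 104*v + 56*sqrt(2)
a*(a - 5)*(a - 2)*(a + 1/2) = a^4 - 13*a^3/2 + 13*a^2/2 + 5*a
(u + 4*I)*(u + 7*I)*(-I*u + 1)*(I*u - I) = u^4 - u^3 + 12*I*u^3 - 39*u^2 - 12*I*u^2 + 39*u - 28*I*u + 28*I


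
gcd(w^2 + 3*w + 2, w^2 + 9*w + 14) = w + 2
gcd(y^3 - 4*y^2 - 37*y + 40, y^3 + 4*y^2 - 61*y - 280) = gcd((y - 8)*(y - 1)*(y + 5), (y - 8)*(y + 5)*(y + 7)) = y^2 - 3*y - 40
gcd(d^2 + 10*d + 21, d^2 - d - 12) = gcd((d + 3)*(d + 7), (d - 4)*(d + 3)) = d + 3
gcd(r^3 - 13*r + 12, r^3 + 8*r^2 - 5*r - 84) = r^2 + r - 12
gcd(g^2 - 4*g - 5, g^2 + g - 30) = g - 5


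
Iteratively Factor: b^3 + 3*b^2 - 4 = (b + 2)*(b^2 + b - 2) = (b - 1)*(b + 2)*(b + 2)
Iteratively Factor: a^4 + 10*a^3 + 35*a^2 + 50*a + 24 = (a + 1)*(a^3 + 9*a^2 + 26*a + 24) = (a + 1)*(a + 4)*(a^2 + 5*a + 6) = (a + 1)*(a + 3)*(a + 4)*(a + 2)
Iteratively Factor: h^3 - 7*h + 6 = (h - 2)*(h^2 + 2*h - 3) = (h - 2)*(h + 3)*(h - 1)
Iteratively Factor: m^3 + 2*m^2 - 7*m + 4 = (m - 1)*(m^2 + 3*m - 4) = (m - 1)^2*(m + 4)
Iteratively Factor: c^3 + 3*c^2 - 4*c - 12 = (c + 2)*(c^2 + c - 6) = (c + 2)*(c + 3)*(c - 2)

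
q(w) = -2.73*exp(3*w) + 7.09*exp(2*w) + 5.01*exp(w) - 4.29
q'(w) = -8.19*exp(3*w) + 14.18*exp(2*w) + 5.01*exp(w)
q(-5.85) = -4.28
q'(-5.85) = 0.01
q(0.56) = 11.56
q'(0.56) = 8.29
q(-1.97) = -3.46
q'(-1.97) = 0.95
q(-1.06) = -1.82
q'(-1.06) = 3.10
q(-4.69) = -4.24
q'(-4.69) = 0.05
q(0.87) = 10.94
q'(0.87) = -18.63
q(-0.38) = 1.58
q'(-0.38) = 7.44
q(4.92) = -6886436.01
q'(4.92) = -20793745.22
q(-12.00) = -4.29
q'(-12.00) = 0.00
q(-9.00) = -4.29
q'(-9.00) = 0.00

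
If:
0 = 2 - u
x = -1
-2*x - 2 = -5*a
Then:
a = 0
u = 2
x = -1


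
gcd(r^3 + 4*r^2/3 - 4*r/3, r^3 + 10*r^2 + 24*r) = r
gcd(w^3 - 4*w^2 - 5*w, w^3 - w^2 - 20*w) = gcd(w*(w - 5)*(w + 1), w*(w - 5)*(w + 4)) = w^2 - 5*w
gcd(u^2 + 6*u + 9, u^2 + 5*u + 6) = u + 3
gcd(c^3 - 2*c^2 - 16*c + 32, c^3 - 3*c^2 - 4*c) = c - 4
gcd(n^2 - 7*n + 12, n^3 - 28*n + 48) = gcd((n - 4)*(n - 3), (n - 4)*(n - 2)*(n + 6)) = n - 4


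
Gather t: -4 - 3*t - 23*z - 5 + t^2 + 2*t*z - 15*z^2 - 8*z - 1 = t^2 + t*(2*z - 3) - 15*z^2 - 31*z - 10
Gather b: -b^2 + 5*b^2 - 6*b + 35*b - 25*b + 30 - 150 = 4*b^2 + 4*b - 120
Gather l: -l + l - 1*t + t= 0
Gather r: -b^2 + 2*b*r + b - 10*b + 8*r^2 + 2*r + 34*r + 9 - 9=-b^2 - 9*b + 8*r^2 + r*(2*b + 36)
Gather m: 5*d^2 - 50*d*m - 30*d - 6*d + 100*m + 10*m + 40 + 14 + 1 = 5*d^2 - 36*d + m*(110 - 50*d) + 55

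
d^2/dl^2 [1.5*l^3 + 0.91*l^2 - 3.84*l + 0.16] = 9.0*l + 1.82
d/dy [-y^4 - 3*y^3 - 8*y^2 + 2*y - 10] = -4*y^3 - 9*y^2 - 16*y + 2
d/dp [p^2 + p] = 2*p + 1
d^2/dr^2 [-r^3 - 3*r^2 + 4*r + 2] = -6*r - 6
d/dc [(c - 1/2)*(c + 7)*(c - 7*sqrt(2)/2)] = 3*c^2 - 7*sqrt(2)*c + 13*c - 91*sqrt(2)/4 - 7/2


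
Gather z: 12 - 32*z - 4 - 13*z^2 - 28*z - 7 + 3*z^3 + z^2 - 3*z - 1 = 3*z^3 - 12*z^2 - 63*z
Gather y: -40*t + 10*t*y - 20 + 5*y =-40*t + y*(10*t + 5) - 20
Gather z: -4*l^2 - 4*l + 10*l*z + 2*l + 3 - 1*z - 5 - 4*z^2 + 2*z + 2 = -4*l^2 - 2*l - 4*z^2 + z*(10*l + 1)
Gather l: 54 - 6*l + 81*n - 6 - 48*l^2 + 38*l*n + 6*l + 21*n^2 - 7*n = -48*l^2 + 38*l*n + 21*n^2 + 74*n + 48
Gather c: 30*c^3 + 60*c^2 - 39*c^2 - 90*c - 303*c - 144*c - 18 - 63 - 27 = 30*c^3 + 21*c^2 - 537*c - 108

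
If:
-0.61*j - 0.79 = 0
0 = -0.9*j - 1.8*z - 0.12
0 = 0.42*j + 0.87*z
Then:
No Solution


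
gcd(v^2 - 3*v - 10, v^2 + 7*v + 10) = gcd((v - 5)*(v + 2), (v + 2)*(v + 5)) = v + 2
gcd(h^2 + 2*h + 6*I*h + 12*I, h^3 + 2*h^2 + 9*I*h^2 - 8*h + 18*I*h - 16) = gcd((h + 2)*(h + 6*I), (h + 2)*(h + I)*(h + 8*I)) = h + 2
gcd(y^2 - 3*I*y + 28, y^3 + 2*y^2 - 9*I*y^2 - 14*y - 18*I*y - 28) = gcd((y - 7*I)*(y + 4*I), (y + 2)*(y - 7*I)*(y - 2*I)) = y - 7*I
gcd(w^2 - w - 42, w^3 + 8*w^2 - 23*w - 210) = w + 6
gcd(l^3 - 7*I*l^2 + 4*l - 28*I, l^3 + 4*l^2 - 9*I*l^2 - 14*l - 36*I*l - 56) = l^2 - 9*I*l - 14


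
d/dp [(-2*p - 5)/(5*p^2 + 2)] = 2*(5*p^2 + 25*p - 2)/(25*p^4 + 20*p^2 + 4)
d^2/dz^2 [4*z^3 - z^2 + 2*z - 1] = 24*z - 2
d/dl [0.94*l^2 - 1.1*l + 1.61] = 1.88*l - 1.1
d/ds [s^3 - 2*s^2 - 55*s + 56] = 3*s^2 - 4*s - 55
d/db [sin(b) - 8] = cos(b)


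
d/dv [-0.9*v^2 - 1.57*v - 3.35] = -1.8*v - 1.57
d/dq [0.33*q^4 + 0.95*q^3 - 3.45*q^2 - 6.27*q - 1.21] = 1.32*q^3 + 2.85*q^2 - 6.9*q - 6.27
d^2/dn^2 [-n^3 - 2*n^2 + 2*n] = -6*n - 4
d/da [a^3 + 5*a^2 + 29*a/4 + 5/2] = 3*a^2 + 10*a + 29/4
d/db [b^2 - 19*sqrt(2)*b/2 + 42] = 2*b - 19*sqrt(2)/2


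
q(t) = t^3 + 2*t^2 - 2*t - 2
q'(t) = 3*t^2 + 4*t - 2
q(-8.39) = -435.03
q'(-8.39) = 175.62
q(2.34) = 17.08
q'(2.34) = 23.79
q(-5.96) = -130.75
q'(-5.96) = 80.72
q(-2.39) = 0.55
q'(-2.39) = 5.58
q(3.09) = 40.42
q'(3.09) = 39.00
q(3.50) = 58.38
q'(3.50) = 48.75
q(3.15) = 42.80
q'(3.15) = 40.37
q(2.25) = 15.02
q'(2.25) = 22.19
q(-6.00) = -134.00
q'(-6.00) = 82.00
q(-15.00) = -2897.00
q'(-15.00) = 613.00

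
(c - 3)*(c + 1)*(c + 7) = c^3 + 5*c^2 - 17*c - 21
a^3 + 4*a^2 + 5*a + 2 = (a + 1)^2*(a + 2)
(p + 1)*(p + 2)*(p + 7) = p^3 + 10*p^2 + 23*p + 14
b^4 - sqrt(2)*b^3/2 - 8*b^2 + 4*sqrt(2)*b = b*(b - 2*sqrt(2))*(b - sqrt(2)/2)*(b + 2*sqrt(2))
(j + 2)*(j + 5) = j^2 + 7*j + 10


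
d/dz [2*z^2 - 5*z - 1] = 4*z - 5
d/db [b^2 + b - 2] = 2*b + 1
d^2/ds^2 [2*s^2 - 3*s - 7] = 4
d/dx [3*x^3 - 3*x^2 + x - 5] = 9*x^2 - 6*x + 1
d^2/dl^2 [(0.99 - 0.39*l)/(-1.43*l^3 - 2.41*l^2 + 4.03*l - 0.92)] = (4.785066*l^5 - 16.22907*l^4 - 45.564012*l^3 - 6.42549599999999*l^2 + 60.317478*l - 24.874998)/(2.924207*l^9 + 14.784627*l^8 + 0.193908000000008*l^7 - 63.690089*l^6 + 18.477108*l^5 + 101.640855*l^4 - 115.431667*l^3 + 50.944356*l^2 - 10.232976*l + 0.778688)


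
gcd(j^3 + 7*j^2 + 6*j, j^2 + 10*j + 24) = j + 6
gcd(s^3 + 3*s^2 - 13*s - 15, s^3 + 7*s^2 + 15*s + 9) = s + 1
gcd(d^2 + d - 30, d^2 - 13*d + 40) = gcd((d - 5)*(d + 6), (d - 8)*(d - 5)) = d - 5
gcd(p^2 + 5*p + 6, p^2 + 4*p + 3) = p + 3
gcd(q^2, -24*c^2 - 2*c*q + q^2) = 1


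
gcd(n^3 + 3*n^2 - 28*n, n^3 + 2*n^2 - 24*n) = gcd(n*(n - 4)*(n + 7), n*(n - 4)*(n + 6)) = n^2 - 4*n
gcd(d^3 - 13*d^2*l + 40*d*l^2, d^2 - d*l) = d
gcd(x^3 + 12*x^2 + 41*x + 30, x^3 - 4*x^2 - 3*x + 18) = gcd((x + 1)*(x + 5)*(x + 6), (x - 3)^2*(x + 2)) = 1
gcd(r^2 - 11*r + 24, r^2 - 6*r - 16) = r - 8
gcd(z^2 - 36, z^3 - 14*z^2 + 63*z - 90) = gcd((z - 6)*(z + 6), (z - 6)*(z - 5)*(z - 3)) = z - 6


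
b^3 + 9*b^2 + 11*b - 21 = (b - 1)*(b + 3)*(b + 7)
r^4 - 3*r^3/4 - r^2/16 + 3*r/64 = r*(r - 3/4)*(r - 1/4)*(r + 1/4)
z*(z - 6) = z^2 - 6*z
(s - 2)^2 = s^2 - 4*s + 4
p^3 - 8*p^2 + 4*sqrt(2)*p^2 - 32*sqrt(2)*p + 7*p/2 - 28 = (p - 8)*(p + sqrt(2)/2)*(p + 7*sqrt(2)/2)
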